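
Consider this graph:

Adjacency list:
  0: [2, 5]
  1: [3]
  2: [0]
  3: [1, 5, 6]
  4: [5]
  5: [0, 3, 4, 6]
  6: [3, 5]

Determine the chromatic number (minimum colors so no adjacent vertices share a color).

The graph has a maximum clique of size 3 (lower bound on chromatic number).
A valid 3-coloring: {0: 1, 1: 0, 2: 0, 3: 1, 4: 1, 5: 0, 6: 2}.
Chromatic number = 3.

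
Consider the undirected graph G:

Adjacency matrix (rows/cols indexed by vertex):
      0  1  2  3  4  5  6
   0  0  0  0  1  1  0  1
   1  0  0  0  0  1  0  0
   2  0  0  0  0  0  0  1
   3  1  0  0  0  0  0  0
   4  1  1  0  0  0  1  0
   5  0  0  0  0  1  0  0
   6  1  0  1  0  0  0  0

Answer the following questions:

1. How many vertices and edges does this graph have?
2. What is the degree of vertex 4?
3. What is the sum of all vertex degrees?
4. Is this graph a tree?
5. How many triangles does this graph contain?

Count: 7 vertices, 6 edges.
Vertex 4 has neighbors [0, 1, 5], degree = 3.
Handshaking lemma: 2 * 6 = 12.
A graph is a tree iff it is connected and has exactly n-1 edges. This graph is connected (all 7 vertices in one component) and has 7-1 = 6 edges. It is a tree.
Number of triangles = 0.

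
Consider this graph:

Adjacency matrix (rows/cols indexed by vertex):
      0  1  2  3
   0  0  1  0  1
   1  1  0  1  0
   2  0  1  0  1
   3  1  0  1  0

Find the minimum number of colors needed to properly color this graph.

The graph has a maximum clique of size 2 (lower bound on chromatic number).
A valid 2-coloring: {0: 0, 1: 1, 2: 0, 3: 1}.
Chromatic number = 2.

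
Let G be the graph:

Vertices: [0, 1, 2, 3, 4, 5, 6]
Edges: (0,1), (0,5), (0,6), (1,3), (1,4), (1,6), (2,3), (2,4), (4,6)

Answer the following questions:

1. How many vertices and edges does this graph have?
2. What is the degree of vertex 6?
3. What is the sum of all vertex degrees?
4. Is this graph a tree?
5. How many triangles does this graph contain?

Count: 7 vertices, 9 edges.
Vertex 6 has neighbors [0, 1, 4], degree = 3.
Handshaking lemma: 2 * 9 = 18.
A tree on 7 vertices has 6 edges. This graph has 9 edges (3 extra). Not a tree.
Number of triangles = 2.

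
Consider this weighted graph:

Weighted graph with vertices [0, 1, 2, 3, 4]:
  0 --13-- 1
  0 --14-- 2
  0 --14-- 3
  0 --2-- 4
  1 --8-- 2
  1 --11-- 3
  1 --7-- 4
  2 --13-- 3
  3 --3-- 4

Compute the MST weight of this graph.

Applying Kruskal's algorithm (sort edges by weight, add if no cycle):
  Add (0,4) w=2
  Add (3,4) w=3
  Add (1,4) w=7
  Add (1,2) w=8
  Skip (1,3) w=11 (creates cycle)
  Skip (0,1) w=13 (creates cycle)
  Skip (2,3) w=13 (creates cycle)
  Skip (0,3) w=14 (creates cycle)
  Skip (0,2) w=14 (creates cycle)
MST weight = 20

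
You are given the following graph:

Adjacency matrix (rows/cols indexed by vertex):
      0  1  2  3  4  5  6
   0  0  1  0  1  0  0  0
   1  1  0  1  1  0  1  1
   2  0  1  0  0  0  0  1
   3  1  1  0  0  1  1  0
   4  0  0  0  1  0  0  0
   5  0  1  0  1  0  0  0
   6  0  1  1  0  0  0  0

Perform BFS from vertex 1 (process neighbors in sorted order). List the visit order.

BFS from vertex 1 (neighbors processed in ascending order):
Visit order: 1, 0, 2, 3, 5, 6, 4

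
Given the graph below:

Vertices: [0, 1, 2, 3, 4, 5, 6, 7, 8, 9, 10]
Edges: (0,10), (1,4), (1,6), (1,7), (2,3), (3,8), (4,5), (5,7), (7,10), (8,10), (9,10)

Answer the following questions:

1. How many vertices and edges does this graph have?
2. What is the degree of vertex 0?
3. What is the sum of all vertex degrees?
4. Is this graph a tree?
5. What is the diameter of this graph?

Count: 11 vertices, 11 edges.
Vertex 0 has neighbors [10], degree = 1.
Handshaking lemma: 2 * 11 = 22.
A tree on 11 vertices has 10 edges. This graph has 11 edges (1 extra). Not a tree.
Diameter (longest shortest path) = 6.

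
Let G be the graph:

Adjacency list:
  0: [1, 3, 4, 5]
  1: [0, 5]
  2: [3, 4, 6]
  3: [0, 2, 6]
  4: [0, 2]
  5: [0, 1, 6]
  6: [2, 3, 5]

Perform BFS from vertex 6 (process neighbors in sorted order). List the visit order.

BFS from vertex 6 (neighbors processed in ascending order):
Visit order: 6, 2, 3, 5, 4, 0, 1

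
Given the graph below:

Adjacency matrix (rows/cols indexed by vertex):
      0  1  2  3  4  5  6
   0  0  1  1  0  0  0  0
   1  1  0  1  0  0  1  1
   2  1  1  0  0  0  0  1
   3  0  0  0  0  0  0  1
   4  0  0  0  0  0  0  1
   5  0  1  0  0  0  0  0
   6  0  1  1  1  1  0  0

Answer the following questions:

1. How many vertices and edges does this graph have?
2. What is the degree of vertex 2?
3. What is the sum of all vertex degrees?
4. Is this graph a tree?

Count: 7 vertices, 8 edges.
Vertex 2 has neighbors [0, 1, 6], degree = 3.
Handshaking lemma: 2 * 8 = 16.
A tree on 7 vertices has 6 edges. This graph has 8 edges (2 extra). Not a tree.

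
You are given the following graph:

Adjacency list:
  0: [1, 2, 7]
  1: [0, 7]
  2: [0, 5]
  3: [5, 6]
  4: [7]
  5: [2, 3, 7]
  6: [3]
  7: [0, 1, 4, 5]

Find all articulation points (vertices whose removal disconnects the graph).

An articulation point is a vertex whose removal disconnects the graph.
Articulation points: [3, 5, 7]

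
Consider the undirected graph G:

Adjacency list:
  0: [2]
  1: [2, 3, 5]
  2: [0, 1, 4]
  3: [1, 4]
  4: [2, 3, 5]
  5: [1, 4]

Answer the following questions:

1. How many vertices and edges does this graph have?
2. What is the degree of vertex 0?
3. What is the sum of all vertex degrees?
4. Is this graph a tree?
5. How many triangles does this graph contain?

Count: 6 vertices, 7 edges.
Vertex 0 has neighbors [2], degree = 1.
Handshaking lemma: 2 * 7 = 14.
A tree on 6 vertices has 5 edges. This graph has 7 edges (2 extra). Not a tree.
Number of triangles = 0.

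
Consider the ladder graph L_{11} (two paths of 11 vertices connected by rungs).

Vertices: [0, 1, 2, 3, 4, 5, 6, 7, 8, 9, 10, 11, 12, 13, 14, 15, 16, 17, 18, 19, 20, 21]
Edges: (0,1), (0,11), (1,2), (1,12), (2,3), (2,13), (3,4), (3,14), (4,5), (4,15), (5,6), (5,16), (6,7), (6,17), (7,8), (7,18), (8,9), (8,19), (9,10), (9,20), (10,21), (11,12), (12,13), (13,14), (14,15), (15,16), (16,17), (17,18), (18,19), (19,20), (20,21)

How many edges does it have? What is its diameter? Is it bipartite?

Ladder graph L_{11}: 11 rungs + 2 * (11-1) path edges = 11 + 20 = 31 edges.
Diameter = 11.
Ladder graphs are bipartite (alternating coloring along each path).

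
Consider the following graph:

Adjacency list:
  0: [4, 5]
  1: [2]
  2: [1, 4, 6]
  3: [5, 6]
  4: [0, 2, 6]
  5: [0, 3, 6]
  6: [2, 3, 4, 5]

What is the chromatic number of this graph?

The graph has a maximum clique of size 3 (lower bound on chromatic number).
A valid 3-coloring: {0: 0, 1: 0, 2: 1, 3: 2, 4: 2, 5: 1, 6: 0}.
Chromatic number = 3.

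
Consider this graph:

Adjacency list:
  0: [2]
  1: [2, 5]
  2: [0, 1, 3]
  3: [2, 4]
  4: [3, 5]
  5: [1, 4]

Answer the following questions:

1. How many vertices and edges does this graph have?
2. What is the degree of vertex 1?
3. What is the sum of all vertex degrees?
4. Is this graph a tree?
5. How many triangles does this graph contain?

Count: 6 vertices, 6 edges.
Vertex 1 has neighbors [2, 5], degree = 2.
Handshaking lemma: 2 * 6 = 12.
A tree on 6 vertices has 5 edges. This graph has 6 edges (1 extra). Not a tree.
Number of triangles = 0.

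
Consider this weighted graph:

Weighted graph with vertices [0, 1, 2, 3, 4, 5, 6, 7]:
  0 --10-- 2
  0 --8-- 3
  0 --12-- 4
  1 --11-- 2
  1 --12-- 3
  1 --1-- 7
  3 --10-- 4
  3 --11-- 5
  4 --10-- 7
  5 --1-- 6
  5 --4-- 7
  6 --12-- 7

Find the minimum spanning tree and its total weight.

Applying Kruskal's algorithm (sort edges by weight, add if no cycle):
  Add (1,7) w=1
  Add (5,6) w=1
  Add (5,7) w=4
  Add (0,3) w=8
  Add (0,2) w=10
  Add (3,4) w=10
  Add (4,7) w=10
  Skip (1,2) w=11 (creates cycle)
  Skip (3,5) w=11 (creates cycle)
  Skip (0,4) w=12 (creates cycle)
  Skip (1,3) w=12 (creates cycle)
  Skip (6,7) w=12 (creates cycle)
MST weight = 44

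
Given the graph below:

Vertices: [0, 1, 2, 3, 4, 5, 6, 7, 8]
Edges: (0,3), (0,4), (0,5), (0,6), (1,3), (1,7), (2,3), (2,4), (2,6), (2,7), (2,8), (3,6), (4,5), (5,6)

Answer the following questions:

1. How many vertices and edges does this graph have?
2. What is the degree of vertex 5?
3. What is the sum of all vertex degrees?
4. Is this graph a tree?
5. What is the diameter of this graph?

Count: 9 vertices, 14 edges.
Vertex 5 has neighbors [0, 4, 6], degree = 3.
Handshaking lemma: 2 * 14 = 28.
A tree on 9 vertices has 8 edges. This graph has 14 edges (6 extra). Not a tree.
Diameter (longest shortest path) = 3.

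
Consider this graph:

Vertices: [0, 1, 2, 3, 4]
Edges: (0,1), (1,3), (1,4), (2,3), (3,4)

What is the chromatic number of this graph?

The graph has a maximum clique of size 3 (lower bound on chromatic number).
A valid 3-coloring: {0: 1, 1: 0, 2: 0, 3: 1, 4: 2}.
Chromatic number = 3.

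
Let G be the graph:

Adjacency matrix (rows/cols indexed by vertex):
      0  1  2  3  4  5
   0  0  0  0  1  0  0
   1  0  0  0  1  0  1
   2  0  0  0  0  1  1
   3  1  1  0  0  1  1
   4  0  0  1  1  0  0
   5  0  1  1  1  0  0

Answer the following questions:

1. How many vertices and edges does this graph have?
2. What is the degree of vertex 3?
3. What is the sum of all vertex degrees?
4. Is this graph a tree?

Count: 6 vertices, 7 edges.
Vertex 3 has neighbors [0, 1, 4, 5], degree = 4.
Handshaking lemma: 2 * 7 = 14.
A tree on 6 vertices has 5 edges. This graph has 7 edges (2 extra). Not a tree.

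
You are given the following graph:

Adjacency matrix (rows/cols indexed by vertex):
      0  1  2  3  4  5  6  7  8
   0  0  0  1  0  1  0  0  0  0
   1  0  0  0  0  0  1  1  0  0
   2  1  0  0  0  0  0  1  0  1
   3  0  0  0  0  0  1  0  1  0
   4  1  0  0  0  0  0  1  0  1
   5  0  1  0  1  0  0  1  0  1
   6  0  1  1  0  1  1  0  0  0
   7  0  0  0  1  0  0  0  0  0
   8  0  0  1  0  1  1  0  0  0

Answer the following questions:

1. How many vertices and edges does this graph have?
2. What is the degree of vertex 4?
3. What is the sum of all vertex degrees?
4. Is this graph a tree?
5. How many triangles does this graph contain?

Count: 9 vertices, 12 edges.
Vertex 4 has neighbors [0, 6, 8], degree = 3.
Handshaking lemma: 2 * 12 = 24.
A tree on 9 vertices has 8 edges. This graph has 12 edges (4 extra). Not a tree.
Number of triangles = 1.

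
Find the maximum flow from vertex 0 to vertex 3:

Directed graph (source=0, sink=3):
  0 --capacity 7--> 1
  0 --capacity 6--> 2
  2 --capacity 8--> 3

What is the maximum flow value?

Computing max flow:
  Flow on (0->2): 6/6
  Flow on (2->3): 6/8
Maximum flow = 6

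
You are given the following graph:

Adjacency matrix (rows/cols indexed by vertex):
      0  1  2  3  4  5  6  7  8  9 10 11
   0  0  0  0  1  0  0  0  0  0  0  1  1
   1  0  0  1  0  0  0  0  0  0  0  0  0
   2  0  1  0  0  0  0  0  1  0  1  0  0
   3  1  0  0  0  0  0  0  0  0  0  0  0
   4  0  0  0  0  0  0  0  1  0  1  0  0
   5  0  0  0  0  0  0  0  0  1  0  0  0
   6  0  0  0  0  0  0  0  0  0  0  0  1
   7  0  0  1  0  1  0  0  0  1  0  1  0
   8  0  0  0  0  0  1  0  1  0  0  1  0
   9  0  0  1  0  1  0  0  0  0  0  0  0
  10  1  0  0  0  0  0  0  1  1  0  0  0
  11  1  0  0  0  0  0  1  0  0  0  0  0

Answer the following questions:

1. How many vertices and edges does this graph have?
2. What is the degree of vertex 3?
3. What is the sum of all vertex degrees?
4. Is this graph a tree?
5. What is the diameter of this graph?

Count: 12 vertices, 13 edges.
Vertex 3 has neighbors [0], degree = 1.
Handshaking lemma: 2 * 13 = 26.
A tree on 12 vertices has 11 edges. This graph has 13 edges (2 extra). Not a tree.
Diameter (longest shortest path) = 6.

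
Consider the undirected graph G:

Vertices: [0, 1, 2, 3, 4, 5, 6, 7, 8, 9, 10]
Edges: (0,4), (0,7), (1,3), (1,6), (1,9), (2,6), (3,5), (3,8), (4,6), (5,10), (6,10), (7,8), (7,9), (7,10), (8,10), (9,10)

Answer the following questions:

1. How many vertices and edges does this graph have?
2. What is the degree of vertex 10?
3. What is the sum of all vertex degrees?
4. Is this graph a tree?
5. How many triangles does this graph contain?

Count: 11 vertices, 16 edges.
Vertex 10 has neighbors [5, 6, 7, 8, 9], degree = 5.
Handshaking lemma: 2 * 16 = 32.
A tree on 11 vertices has 10 edges. This graph has 16 edges (6 extra). Not a tree.
Number of triangles = 2.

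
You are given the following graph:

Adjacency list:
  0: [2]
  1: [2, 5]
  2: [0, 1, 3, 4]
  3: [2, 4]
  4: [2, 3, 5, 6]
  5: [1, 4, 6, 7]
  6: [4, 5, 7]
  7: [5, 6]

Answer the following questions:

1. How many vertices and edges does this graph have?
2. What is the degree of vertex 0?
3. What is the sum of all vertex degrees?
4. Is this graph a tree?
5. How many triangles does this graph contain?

Count: 8 vertices, 11 edges.
Vertex 0 has neighbors [2], degree = 1.
Handshaking lemma: 2 * 11 = 22.
A tree on 8 vertices has 7 edges. This graph has 11 edges (4 extra). Not a tree.
Number of triangles = 3.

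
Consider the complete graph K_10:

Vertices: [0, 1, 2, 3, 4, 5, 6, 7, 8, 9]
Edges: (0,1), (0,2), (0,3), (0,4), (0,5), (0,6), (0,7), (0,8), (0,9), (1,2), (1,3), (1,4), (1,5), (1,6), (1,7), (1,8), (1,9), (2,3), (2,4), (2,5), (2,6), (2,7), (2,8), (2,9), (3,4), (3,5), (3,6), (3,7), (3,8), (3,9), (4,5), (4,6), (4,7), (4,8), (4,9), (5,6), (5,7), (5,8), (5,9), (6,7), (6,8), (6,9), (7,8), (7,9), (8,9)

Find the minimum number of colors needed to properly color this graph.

In K_10, every vertex is adjacent to every other vertex.
Each vertex needs a unique color.
Chromatic number = 10.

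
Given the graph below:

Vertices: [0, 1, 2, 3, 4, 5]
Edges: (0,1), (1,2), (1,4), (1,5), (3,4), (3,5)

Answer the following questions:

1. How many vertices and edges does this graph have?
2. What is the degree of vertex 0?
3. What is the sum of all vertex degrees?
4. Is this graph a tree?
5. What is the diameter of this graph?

Count: 6 vertices, 6 edges.
Vertex 0 has neighbors [1], degree = 1.
Handshaking lemma: 2 * 6 = 12.
A tree on 6 vertices has 5 edges. This graph has 6 edges (1 extra). Not a tree.
Diameter (longest shortest path) = 3.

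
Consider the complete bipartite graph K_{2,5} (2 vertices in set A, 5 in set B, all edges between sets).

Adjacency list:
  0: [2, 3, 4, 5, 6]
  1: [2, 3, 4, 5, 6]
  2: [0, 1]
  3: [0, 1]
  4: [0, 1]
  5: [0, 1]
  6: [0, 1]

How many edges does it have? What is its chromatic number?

K_{2,5} has 2 * 5 = 10 edges.
Bipartite graphs have chromatic number 2 (color each partition differently).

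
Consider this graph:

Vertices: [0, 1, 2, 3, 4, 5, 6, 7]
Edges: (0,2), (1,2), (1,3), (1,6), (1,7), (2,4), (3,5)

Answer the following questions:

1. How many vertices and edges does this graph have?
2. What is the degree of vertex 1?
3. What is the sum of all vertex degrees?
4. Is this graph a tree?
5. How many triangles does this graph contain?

Count: 8 vertices, 7 edges.
Vertex 1 has neighbors [2, 3, 6, 7], degree = 4.
Handshaking lemma: 2 * 7 = 14.
A graph is a tree iff it is connected and has exactly n-1 edges. This graph is connected (all 8 vertices in one component) and has 8-1 = 7 edges. It is a tree.
Number of triangles = 0.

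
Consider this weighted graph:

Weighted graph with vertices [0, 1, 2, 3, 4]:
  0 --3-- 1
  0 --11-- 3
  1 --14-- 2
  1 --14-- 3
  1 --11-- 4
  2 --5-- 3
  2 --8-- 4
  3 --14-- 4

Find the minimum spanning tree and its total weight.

Applying Kruskal's algorithm (sort edges by weight, add if no cycle):
  Add (0,1) w=3
  Add (2,3) w=5
  Add (2,4) w=8
  Add (0,3) w=11
  Skip (1,4) w=11 (creates cycle)
  Skip (1,2) w=14 (creates cycle)
  Skip (1,3) w=14 (creates cycle)
  Skip (3,4) w=14 (creates cycle)
MST weight = 27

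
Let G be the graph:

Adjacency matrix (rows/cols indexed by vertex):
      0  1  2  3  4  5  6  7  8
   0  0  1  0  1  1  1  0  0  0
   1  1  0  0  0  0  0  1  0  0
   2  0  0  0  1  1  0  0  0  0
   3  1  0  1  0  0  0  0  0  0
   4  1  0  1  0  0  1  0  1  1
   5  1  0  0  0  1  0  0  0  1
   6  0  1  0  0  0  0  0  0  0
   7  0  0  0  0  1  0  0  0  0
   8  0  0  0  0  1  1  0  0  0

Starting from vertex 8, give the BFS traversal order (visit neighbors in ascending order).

BFS from vertex 8 (neighbors processed in ascending order):
Visit order: 8, 4, 5, 0, 2, 7, 1, 3, 6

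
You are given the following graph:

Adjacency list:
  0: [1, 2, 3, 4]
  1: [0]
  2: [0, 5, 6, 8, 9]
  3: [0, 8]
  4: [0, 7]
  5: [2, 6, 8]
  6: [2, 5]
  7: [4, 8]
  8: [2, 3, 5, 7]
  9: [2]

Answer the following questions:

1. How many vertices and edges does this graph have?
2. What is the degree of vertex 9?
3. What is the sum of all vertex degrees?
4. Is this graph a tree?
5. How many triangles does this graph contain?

Count: 10 vertices, 13 edges.
Vertex 9 has neighbors [2], degree = 1.
Handshaking lemma: 2 * 13 = 26.
A tree on 10 vertices has 9 edges. This graph has 13 edges (4 extra). Not a tree.
Number of triangles = 2.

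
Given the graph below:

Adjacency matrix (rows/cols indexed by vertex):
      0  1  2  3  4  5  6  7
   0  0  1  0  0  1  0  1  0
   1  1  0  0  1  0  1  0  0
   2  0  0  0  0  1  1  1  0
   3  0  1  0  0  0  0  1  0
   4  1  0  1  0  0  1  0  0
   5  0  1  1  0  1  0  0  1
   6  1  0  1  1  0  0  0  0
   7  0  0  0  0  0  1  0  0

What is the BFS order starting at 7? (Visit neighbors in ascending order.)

BFS from vertex 7 (neighbors processed in ascending order):
Visit order: 7, 5, 1, 2, 4, 0, 3, 6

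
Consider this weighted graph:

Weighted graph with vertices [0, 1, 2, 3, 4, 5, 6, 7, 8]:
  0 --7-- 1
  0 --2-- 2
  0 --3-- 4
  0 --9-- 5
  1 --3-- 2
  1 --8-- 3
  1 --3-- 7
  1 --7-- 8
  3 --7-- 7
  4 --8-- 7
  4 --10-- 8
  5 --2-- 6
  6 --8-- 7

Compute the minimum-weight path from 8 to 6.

Using Dijkstra's algorithm from vertex 8:
Shortest path: 8 -> 1 -> 7 -> 6
Total weight: 7 + 3 + 8 = 18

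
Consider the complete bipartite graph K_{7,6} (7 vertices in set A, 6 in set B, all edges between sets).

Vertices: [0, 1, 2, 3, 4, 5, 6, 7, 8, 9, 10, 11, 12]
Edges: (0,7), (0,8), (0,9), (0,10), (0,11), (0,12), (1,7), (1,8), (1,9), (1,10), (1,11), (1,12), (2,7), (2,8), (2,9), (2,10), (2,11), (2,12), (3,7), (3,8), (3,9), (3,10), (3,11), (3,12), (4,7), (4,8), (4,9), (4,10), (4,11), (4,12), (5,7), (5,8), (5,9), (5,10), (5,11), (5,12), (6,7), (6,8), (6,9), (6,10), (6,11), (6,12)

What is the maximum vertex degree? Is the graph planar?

Set-A vertices have degree 6; set-B vertices have degree 7. Maximum degree = max(7,6) = 7.
K_{7,6} contains K_{3,3} as a subgraph (since both sides have >= 3 vertices); by Kuratowski's theorem it is not planar.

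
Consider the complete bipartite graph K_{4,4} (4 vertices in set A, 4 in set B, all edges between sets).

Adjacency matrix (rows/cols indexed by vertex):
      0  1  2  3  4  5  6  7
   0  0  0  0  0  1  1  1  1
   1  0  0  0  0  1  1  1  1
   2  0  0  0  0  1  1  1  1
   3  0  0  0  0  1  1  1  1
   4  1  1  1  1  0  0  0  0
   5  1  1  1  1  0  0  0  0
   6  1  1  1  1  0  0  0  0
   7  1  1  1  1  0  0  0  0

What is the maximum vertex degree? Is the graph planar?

Set-A vertices have degree 4; set-B vertices have degree 4. Maximum degree = max(4,4) = 4.
K_{4,4} contains K_{3,3} as a subgraph (since both sides have >= 3 vertices); by Kuratowski's theorem it is not planar.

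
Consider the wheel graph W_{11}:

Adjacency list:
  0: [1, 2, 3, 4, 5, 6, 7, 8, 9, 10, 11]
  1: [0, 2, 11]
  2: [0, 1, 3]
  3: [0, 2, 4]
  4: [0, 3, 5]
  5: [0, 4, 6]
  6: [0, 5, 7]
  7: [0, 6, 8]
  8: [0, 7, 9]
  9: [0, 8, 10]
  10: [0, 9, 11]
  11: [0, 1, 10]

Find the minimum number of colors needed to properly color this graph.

W_{11} = C_{11} plus a hub adjacent to every cycle vertex.
The outer cycle needs 3 colors (odd cycle); the hub is adjacent to all of them so needs a fresh color.
Chromatic number = 3 + 1 = 4.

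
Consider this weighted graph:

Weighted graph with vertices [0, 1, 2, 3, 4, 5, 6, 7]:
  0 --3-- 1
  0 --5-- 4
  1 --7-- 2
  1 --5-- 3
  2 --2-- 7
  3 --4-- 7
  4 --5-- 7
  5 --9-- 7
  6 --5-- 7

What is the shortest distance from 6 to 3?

Using Dijkstra's algorithm from vertex 6:
Shortest path: 6 -> 7 -> 3
Total weight: 5 + 4 = 9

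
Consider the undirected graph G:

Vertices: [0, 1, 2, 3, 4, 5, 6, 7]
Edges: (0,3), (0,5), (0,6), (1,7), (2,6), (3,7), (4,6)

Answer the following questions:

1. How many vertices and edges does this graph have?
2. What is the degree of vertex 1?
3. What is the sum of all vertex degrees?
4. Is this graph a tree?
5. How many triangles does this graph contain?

Count: 8 vertices, 7 edges.
Vertex 1 has neighbors [7], degree = 1.
Handshaking lemma: 2 * 7 = 14.
A graph is a tree iff it is connected and has exactly n-1 edges. This graph is connected (all 8 vertices in one component) and has 8-1 = 7 edges. It is a tree.
Number of triangles = 0.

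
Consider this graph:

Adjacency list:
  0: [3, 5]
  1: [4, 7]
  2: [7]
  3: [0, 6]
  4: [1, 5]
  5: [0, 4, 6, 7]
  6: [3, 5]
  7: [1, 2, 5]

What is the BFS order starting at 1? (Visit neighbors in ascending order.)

BFS from vertex 1 (neighbors processed in ascending order):
Visit order: 1, 4, 7, 5, 2, 0, 6, 3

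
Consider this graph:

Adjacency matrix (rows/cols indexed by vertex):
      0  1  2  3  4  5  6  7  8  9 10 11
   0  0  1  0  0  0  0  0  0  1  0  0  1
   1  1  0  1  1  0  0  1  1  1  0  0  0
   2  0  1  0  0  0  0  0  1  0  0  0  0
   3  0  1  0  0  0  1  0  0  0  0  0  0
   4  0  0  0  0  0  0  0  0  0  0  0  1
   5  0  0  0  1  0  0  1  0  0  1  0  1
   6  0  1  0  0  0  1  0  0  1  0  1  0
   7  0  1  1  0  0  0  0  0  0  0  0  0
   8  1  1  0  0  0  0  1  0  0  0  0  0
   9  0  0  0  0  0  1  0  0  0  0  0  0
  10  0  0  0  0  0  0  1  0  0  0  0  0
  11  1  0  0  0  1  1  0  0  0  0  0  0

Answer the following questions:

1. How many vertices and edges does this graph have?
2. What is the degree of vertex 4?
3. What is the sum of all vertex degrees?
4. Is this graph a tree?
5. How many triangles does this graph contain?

Count: 12 vertices, 16 edges.
Vertex 4 has neighbors [11], degree = 1.
Handshaking lemma: 2 * 16 = 32.
A tree on 12 vertices has 11 edges. This graph has 16 edges (5 extra). Not a tree.
Number of triangles = 3.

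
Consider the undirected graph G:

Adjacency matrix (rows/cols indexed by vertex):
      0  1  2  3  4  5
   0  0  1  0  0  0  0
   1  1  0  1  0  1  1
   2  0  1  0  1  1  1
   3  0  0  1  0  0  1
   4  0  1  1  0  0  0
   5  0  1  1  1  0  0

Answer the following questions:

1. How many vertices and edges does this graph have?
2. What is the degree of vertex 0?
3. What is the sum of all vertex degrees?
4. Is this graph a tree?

Count: 6 vertices, 8 edges.
Vertex 0 has neighbors [1], degree = 1.
Handshaking lemma: 2 * 8 = 16.
A tree on 6 vertices has 5 edges. This graph has 8 edges (3 extra). Not a tree.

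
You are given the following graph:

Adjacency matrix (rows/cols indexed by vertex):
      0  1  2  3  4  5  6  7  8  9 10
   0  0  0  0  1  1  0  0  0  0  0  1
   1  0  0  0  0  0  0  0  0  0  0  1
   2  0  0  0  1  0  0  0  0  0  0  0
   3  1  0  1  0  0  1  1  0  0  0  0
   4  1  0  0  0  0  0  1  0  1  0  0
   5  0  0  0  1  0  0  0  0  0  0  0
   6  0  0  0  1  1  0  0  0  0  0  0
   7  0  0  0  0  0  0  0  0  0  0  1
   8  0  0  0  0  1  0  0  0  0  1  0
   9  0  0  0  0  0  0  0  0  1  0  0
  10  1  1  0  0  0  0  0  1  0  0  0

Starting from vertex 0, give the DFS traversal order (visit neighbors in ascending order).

DFS from vertex 0 (neighbors processed in ascending order):
Visit order: 0, 3, 2, 5, 6, 4, 8, 9, 10, 1, 7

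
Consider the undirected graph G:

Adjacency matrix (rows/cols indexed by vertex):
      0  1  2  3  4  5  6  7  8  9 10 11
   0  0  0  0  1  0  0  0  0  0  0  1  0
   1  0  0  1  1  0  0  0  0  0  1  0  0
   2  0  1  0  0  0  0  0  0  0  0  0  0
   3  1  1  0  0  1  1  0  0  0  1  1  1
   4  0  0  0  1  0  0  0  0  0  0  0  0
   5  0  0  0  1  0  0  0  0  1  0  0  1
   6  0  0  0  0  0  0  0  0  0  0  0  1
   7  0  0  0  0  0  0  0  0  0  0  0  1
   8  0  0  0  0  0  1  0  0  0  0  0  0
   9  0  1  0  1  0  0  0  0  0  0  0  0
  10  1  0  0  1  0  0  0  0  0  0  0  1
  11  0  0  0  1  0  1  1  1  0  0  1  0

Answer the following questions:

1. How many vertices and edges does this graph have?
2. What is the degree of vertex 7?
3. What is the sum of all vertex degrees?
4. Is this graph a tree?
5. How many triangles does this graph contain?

Count: 12 vertices, 15 edges.
Vertex 7 has neighbors [11], degree = 1.
Handshaking lemma: 2 * 15 = 30.
A tree on 12 vertices has 11 edges. This graph has 15 edges (4 extra). Not a tree.
Number of triangles = 4.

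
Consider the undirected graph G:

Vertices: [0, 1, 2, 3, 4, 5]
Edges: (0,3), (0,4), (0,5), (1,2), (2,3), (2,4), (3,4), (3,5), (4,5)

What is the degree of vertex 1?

Vertex 1 has neighbors [2], so deg(1) = 1.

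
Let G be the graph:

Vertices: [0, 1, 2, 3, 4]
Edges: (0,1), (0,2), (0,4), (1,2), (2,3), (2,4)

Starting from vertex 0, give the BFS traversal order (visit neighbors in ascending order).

BFS from vertex 0 (neighbors processed in ascending order):
Visit order: 0, 1, 2, 4, 3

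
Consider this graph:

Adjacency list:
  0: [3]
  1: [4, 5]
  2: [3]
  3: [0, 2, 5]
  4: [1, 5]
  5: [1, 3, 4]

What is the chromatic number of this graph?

The graph has a maximum clique of size 3 (lower bound on chromatic number).
A valid 3-coloring: {0: 1, 1: 0, 2: 1, 3: 0, 4: 2, 5: 1}.
Chromatic number = 3.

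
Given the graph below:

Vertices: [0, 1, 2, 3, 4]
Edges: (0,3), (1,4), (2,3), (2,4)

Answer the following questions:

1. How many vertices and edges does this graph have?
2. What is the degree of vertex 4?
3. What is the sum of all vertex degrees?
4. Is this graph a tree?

Count: 5 vertices, 4 edges.
Vertex 4 has neighbors [1, 2], degree = 2.
Handshaking lemma: 2 * 4 = 8.
A graph is a tree iff it is connected and has exactly n-1 edges. This graph is connected (all 5 vertices in one component) and has 5-1 = 4 edges. It is a tree.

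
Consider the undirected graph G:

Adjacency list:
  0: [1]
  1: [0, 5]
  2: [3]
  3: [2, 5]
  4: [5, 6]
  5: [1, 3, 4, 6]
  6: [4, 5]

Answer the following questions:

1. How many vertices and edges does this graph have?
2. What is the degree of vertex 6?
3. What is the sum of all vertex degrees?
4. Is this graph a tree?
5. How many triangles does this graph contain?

Count: 7 vertices, 7 edges.
Vertex 6 has neighbors [4, 5], degree = 2.
Handshaking lemma: 2 * 7 = 14.
A tree on 7 vertices has 6 edges. This graph has 7 edges (1 extra). Not a tree.
Number of triangles = 1.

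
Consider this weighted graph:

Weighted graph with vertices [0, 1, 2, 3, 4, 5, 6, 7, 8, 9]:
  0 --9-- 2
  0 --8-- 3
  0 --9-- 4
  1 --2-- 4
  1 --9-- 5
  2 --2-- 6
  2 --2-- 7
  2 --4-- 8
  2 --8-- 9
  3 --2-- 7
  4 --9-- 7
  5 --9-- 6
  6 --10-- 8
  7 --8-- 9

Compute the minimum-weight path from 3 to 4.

Using Dijkstra's algorithm from vertex 3:
Shortest path: 3 -> 7 -> 4
Total weight: 2 + 9 = 11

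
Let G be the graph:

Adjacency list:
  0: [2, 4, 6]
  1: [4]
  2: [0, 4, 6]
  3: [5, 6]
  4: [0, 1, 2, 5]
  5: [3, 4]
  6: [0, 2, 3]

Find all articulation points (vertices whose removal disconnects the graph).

An articulation point is a vertex whose removal disconnects the graph.
Articulation points: [4]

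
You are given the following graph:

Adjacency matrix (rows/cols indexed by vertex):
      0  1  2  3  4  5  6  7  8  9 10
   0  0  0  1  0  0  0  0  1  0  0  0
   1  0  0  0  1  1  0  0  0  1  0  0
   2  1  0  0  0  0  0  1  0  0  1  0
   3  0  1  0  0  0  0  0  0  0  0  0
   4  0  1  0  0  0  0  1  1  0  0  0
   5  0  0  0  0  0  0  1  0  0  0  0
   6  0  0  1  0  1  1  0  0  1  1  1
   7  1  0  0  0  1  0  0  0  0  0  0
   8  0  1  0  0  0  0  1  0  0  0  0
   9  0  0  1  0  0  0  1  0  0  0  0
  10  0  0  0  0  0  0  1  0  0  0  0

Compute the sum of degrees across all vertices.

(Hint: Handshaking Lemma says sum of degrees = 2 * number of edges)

Count edges: 13 edges.
By Handshaking Lemma: sum of degrees = 2 * 13 = 26.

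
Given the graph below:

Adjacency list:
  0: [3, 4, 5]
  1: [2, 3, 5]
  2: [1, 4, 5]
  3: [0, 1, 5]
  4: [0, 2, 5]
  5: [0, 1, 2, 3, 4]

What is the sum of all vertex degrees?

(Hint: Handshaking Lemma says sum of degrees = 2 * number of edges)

Count edges: 10 edges.
By Handshaking Lemma: sum of degrees = 2 * 10 = 20.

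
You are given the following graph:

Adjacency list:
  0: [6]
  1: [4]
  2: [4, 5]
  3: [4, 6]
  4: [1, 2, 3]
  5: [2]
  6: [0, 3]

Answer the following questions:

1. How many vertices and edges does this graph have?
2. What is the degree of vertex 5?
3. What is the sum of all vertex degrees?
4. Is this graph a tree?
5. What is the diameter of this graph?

Count: 7 vertices, 6 edges.
Vertex 5 has neighbors [2], degree = 1.
Handshaking lemma: 2 * 6 = 12.
A graph is a tree iff it is connected and has exactly n-1 edges. This graph is connected (all 7 vertices in one component) and has 7-1 = 6 edges. It is a tree.
Diameter (longest shortest path) = 5.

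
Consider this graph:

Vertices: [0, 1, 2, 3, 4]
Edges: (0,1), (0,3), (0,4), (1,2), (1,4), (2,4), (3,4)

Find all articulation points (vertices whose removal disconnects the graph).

No articulation points. The graph is biconnected.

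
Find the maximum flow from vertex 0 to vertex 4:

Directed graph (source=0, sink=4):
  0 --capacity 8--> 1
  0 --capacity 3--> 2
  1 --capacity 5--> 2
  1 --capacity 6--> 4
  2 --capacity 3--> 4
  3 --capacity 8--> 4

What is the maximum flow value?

Computing max flow:
  Flow on (0->1): 6/8
  Flow on (0->2): 3/3
  Flow on (1->4): 6/6
  Flow on (2->4): 3/3
Maximum flow = 9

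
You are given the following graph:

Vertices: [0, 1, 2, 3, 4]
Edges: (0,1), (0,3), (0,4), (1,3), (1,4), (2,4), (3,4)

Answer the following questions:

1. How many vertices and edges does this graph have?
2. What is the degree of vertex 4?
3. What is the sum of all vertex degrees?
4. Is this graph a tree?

Count: 5 vertices, 7 edges.
Vertex 4 has neighbors [0, 1, 2, 3], degree = 4.
Handshaking lemma: 2 * 7 = 14.
A tree on 5 vertices has 4 edges. This graph has 7 edges (3 extra). Not a tree.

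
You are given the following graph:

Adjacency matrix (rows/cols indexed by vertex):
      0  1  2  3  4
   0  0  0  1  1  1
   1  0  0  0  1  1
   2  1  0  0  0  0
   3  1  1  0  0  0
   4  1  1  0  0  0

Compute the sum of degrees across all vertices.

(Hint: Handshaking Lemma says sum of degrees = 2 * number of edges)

Count edges: 5 edges.
By Handshaking Lemma: sum of degrees = 2 * 5 = 10.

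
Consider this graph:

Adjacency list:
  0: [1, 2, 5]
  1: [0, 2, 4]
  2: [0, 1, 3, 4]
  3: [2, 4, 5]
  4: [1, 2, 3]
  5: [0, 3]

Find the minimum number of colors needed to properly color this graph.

The graph has a maximum clique of size 3 (lower bound on chromatic number).
A valid 3-coloring: {0: 1, 1: 2, 2: 0, 3: 2, 4: 1, 5: 0}.
Chromatic number = 3.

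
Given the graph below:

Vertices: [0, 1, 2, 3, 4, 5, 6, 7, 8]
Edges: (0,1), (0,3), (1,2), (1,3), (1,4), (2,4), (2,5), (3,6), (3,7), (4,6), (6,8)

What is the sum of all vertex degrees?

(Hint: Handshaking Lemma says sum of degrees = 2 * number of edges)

Count edges: 11 edges.
By Handshaking Lemma: sum of degrees = 2 * 11 = 22.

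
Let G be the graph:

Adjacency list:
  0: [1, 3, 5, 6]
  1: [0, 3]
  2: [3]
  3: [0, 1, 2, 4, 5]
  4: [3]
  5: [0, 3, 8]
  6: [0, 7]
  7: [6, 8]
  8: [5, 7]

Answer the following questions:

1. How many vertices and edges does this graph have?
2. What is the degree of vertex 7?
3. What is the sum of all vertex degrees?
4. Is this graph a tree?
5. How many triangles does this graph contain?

Count: 9 vertices, 11 edges.
Vertex 7 has neighbors [6, 8], degree = 2.
Handshaking lemma: 2 * 11 = 22.
A tree on 9 vertices has 8 edges. This graph has 11 edges (3 extra). Not a tree.
Number of triangles = 2.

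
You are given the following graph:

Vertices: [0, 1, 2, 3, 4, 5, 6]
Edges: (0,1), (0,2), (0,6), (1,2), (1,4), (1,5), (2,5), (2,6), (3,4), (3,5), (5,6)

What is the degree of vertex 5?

Vertex 5 has neighbors [1, 2, 3, 6], so deg(5) = 4.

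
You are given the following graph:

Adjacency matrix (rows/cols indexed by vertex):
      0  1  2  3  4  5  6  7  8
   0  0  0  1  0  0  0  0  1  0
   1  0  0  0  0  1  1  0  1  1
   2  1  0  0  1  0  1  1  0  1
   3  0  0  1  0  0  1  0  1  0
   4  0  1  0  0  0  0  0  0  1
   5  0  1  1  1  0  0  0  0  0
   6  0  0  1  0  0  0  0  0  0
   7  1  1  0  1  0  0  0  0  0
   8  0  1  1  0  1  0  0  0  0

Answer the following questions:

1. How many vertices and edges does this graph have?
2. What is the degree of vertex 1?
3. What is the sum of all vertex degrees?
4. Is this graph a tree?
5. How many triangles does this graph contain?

Count: 9 vertices, 13 edges.
Vertex 1 has neighbors [4, 5, 7, 8], degree = 4.
Handshaking lemma: 2 * 13 = 26.
A tree on 9 vertices has 8 edges. This graph has 13 edges (5 extra). Not a tree.
Number of triangles = 2.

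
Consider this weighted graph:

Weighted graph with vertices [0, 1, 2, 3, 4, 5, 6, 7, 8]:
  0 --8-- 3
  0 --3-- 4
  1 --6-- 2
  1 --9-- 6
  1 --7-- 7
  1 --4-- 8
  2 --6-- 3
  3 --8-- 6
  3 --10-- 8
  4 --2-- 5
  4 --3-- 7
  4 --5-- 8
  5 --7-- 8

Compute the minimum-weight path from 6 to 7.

Using Dijkstra's algorithm from vertex 6:
Shortest path: 6 -> 1 -> 7
Total weight: 9 + 7 = 16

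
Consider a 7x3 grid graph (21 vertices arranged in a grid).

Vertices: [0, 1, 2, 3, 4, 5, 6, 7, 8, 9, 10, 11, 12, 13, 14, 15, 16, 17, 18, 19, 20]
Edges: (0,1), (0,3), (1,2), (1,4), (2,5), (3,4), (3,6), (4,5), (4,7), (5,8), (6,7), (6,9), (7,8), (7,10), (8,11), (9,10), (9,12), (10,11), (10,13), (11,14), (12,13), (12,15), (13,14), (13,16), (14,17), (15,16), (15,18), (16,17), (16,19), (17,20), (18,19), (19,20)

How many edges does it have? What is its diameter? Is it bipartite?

A 7x3 grid has 18 vertical edges and 14 horizontal edges.
Total edges = 18 + 14 = 32.
Diameter = (7-1) + (3-1) = 8 (corner to opposite corner).
Grid graphs are bipartite (checkerboard coloring).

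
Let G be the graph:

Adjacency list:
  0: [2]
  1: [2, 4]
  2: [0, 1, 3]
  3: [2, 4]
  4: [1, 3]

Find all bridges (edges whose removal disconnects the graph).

A bridge is an edge whose removal increases the number of connected components.
Bridges found: (0,2)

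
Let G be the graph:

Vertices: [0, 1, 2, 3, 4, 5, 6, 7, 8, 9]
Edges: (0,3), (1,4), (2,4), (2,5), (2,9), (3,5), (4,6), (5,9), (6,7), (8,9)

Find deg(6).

Vertex 6 has neighbors [4, 7], so deg(6) = 2.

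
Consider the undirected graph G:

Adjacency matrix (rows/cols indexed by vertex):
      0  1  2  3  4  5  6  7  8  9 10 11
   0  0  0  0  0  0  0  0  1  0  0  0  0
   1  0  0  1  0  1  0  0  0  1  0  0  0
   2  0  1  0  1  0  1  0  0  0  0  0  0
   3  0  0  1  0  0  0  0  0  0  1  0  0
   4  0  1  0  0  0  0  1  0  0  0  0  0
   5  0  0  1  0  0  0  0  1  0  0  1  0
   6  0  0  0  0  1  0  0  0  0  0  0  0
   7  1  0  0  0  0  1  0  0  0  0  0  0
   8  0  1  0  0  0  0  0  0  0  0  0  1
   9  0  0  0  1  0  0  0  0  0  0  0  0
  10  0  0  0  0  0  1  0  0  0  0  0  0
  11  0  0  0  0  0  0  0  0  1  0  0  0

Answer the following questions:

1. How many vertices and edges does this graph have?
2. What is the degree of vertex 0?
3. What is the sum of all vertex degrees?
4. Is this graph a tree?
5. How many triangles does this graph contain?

Count: 12 vertices, 11 edges.
Vertex 0 has neighbors [7], degree = 1.
Handshaking lemma: 2 * 11 = 22.
A graph is a tree iff it is connected and has exactly n-1 edges. This graph is connected (all 12 vertices in one component) and has 12-1 = 11 edges. It is a tree.
Number of triangles = 0.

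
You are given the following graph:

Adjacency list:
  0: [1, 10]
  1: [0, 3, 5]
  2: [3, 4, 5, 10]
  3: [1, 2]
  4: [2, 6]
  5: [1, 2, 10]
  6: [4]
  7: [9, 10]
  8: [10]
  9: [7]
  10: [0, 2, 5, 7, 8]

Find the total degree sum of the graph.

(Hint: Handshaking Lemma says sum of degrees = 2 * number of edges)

Count edges: 13 edges.
By Handshaking Lemma: sum of degrees = 2 * 13 = 26.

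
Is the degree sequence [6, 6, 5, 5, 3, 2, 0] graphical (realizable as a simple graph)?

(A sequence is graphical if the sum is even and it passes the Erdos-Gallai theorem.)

Sum of degrees = 27. Sum is odd, so the sequence is NOT graphical.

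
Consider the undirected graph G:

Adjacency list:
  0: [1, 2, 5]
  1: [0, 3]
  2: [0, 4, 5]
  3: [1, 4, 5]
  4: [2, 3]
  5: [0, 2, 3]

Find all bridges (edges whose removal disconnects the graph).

No bridges found. The graph is 2-edge-connected (no single edge removal disconnects it).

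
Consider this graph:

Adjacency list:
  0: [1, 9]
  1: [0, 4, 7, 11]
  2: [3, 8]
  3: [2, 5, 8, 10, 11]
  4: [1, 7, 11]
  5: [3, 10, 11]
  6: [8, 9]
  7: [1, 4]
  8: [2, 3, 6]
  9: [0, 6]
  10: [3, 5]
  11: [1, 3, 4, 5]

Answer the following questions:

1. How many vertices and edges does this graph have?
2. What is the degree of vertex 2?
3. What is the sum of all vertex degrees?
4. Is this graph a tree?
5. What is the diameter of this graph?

Count: 12 vertices, 17 edges.
Vertex 2 has neighbors [3, 8], degree = 2.
Handshaking lemma: 2 * 17 = 34.
A tree on 12 vertices has 11 edges. This graph has 17 edges (6 extra). Not a tree.
Diameter (longest shortest path) = 4.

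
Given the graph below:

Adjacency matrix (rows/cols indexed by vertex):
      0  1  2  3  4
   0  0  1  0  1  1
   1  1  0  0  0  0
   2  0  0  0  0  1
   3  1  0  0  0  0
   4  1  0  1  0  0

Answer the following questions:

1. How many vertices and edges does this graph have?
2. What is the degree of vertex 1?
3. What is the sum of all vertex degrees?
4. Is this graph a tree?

Count: 5 vertices, 4 edges.
Vertex 1 has neighbors [0], degree = 1.
Handshaking lemma: 2 * 4 = 8.
A graph is a tree iff it is connected and has exactly n-1 edges. This graph is connected (all 5 vertices in one component) and has 5-1 = 4 edges. It is a tree.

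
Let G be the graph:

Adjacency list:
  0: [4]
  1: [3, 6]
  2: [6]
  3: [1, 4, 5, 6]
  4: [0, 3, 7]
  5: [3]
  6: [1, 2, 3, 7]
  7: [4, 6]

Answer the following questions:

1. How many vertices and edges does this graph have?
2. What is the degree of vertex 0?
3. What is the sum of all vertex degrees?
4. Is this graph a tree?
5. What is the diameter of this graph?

Count: 8 vertices, 9 edges.
Vertex 0 has neighbors [4], degree = 1.
Handshaking lemma: 2 * 9 = 18.
A tree on 8 vertices has 7 edges. This graph has 9 edges (2 extra). Not a tree.
Diameter (longest shortest path) = 4.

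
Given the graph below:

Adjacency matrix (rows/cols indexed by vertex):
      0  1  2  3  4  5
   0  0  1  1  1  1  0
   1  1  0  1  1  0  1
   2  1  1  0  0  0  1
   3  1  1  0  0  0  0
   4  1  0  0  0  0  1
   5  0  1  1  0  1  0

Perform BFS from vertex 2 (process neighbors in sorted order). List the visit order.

BFS from vertex 2 (neighbors processed in ascending order):
Visit order: 2, 0, 1, 5, 3, 4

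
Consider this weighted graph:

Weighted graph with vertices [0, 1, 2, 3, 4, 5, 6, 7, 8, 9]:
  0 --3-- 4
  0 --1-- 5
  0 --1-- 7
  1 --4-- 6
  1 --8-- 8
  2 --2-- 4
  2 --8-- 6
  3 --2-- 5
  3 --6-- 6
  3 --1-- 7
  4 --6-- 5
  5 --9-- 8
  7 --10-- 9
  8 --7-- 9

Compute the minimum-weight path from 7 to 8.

Using Dijkstra's algorithm from vertex 7:
Shortest path: 7 -> 0 -> 5 -> 8
Total weight: 1 + 1 + 9 = 11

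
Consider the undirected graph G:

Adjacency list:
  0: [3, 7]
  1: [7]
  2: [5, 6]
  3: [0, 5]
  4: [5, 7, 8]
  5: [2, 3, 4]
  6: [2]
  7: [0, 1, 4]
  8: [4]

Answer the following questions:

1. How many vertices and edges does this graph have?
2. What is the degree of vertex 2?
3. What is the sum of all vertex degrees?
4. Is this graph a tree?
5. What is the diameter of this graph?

Count: 9 vertices, 9 edges.
Vertex 2 has neighbors [5, 6], degree = 2.
Handshaking lemma: 2 * 9 = 18.
A tree on 9 vertices has 8 edges. This graph has 9 edges (1 extra). Not a tree.
Diameter (longest shortest path) = 5.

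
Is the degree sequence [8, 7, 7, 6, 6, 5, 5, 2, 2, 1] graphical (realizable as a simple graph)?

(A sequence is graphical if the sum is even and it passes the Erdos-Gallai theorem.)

Sum of degrees = 49. Sum is odd, so the sequence is NOT graphical.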